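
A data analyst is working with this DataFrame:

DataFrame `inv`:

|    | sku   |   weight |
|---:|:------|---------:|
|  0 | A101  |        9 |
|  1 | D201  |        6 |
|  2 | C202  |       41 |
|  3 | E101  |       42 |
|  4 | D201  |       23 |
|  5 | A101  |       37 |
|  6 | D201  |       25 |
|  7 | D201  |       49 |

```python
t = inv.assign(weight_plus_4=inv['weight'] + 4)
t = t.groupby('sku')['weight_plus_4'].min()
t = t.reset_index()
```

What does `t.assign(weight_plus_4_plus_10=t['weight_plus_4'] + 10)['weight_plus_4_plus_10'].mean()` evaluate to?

38.5

add column weight_plus_4 = inv['weight'] + 4:
    sku  weight  weight_plus_4
0  A101       9             13
1  D201       6             10
2  C202      41             45
3  E101      42             46
4  D201      23             27
5  A101      37             41
6  D201      25             29
7  D201      49             53
group by sku, min of weight_plus_4:
sku
A101    13
C202    45
D201    10
E101    46
Name: weight_plus_4, dtype: int64
reset_index():
    sku  weight_plus_4
0  A101             13
1  C202             45
2  D201             10
3  E101             46
add column weight_plus_4_plus_10 = t['weight_plus_4'] + 10:
    sku  weight_plus_4  weight_plus_4_plus_10
0  A101             13                     23
1  C202             45                     55
2  D201             10                     20
3  E101             46                     56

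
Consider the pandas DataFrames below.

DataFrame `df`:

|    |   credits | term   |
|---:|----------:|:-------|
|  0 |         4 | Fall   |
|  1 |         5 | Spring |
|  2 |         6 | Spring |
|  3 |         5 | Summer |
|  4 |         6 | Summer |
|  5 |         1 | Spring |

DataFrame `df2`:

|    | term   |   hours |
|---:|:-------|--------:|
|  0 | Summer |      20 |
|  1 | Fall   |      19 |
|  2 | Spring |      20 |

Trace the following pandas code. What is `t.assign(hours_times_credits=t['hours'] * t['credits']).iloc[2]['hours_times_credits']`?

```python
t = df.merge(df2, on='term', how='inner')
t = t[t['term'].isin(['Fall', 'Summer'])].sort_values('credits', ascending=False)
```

merge on 'term' (how='inner') → 6 rows:
   credits    term  hours
0        4    Fall     19
1        5  Spring     20
2        6  Spring     20
3        5  Summer     20
4        6  Summer     20
5        1  Spring     20
filter rows where term in ['Fall', 'Summer']:
   credits    term  hours
0        4    Fall     19
3        5  Summer     20
4        6  Summer     20
sort by credits descending:
   credits    term  hours
4        6  Summer     20
3        5  Summer     20
0        4    Fall     19
add column hours_times_credits = t['hours'] * t['credits']:
   credits    term  hours  hours_times_credits
4        6  Summer     20                  120
3        5  Summer     20                  100
0        4    Fall     19                   76

76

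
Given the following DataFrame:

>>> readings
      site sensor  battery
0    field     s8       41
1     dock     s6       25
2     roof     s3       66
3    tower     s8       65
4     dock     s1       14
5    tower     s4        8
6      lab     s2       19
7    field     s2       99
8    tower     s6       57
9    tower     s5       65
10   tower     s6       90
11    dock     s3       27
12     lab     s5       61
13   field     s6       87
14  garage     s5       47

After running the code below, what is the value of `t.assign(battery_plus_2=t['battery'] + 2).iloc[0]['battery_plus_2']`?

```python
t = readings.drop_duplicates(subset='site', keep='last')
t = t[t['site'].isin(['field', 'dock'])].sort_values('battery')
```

29

drop duplicate site (keep=last):
      site sensor  battery
2     roof     s3       66
10   tower     s6       90
11    dock     s3       27
12     lab     s5       61
13   field     s6       87
14  garage     s5       47
filter rows where site in ['field', 'dock']:
     site sensor  battery
11   dock     s3       27
13  field     s6       87
sort by battery:
     site sensor  battery
11   dock     s3       27
13  field     s6       87
add column battery_plus_2 = t['battery'] + 2:
     site sensor  battery  battery_plus_2
11   dock     s3       27              29
13  field     s6       87              89
The value at position 0, column 'battery_plus_2' is 29.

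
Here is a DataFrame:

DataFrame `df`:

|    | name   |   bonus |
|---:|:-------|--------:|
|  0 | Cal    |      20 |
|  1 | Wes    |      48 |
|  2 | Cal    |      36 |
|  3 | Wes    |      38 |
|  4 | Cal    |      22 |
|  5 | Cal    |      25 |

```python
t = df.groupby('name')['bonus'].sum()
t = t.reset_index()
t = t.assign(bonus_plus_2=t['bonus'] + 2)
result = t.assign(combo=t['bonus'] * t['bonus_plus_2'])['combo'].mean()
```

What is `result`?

9191.5

group by name, sum of bonus:
name
Cal    103
Wes     86
Name: bonus, dtype: int64
reset_index():
  name  bonus
0  Cal    103
1  Wes     86
add column bonus_plus_2 = t['bonus'] + 2:
  name  bonus  bonus_plus_2
0  Cal    103           105
1  Wes     86            88
add column combo = t['bonus'] * t['bonus_plus_2']:
  name  bonus  bonus_plus_2  combo
0  Cal    103           105  10815
1  Wes     86            88   7568
Taking the mean of column 'combo' gives 9191.5.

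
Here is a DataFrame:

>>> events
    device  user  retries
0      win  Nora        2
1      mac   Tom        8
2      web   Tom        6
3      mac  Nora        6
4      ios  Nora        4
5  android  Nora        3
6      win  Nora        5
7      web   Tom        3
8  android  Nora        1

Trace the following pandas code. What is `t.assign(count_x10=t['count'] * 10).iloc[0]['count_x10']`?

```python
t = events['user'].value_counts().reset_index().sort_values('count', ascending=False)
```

60

value_counts of user:
user
Nora    6
Tom     3
Name: count, dtype: int64
reset_index():
   user  count
0  Nora      6
1   Tom      3
sort by count descending:
   user  count
0  Nora      6
1   Tom      3
add column count_x10 = t['count'] * 10:
   user  count  count_x10
0  Nora      6         60
1   Tom      3         30
Reading off the value at position 0, column 'count_x10', we get 60.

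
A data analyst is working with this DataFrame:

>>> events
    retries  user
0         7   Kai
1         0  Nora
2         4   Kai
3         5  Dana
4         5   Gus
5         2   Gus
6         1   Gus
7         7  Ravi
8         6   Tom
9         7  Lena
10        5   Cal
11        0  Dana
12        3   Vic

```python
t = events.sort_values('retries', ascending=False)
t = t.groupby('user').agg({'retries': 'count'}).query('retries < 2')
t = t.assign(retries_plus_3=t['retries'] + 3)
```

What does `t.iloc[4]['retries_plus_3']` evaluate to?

sort by retries descending:
    retries  user
0         7   Kai
7         7  Ravi
9         7  Lena
8         6   Tom
3         5  Dana
4         5   Gus
10        5   Cal
2         4   Kai
12        3   Vic
5         2   Gus
6         1   Gus
1         0  Nora
11        0  Dana
group by user, count of retries:
      retries
user         
Cal         1
Dana        2
Gus         3
Kai         2
Lena        1
Nora        1
Ravi        1
Tom         1
Vic         1
filter rows where retries < 2:
      retries
user         
Cal         1
Lena        1
Nora        1
Ravi        1
Tom         1
Vic         1
add column retries_plus_3 = t['retries'] + 3:
      retries  retries_plus_3
user                         
Cal         1               4
Lena        1               4
Nora        1               4
Ravi        1               4
Tom         1               4
Vic         1               4

4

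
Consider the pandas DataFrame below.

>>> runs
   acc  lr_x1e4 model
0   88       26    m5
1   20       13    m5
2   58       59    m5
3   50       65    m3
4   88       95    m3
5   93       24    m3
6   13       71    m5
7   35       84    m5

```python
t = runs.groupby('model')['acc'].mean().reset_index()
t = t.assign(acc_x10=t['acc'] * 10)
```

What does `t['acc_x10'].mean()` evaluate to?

group by model, mean of acc:
model
m3    77.0
m5    42.8
Name: acc, dtype: float64
reset_index():
  model   acc
0    m3  77.0
1    m5  42.8
add column acc_x10 = t['acc'] * 10:
  model   acc  acc_x10
0    m3  77.0    770.0
1    m5  42.8    428.0
mean of column 'acc_x10' → 599.0

599.0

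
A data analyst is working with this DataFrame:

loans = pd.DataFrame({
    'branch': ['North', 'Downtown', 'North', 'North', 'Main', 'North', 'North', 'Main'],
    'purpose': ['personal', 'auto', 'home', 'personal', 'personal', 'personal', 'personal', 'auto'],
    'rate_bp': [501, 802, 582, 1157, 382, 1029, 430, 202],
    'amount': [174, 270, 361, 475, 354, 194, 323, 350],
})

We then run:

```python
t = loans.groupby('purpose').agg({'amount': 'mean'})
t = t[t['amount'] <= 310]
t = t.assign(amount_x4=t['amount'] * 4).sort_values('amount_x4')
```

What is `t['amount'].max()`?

310.0

group by purpose, mean of amount:
          amount
purpose         
auto       310.0
home       361.0
personal   304.0
filter rows where amount <= 310:
          amount
purpose         
auto       310.0
personal   304.0
add column amount_x4 = t['amount'] * 4:
          amount  amount_x4
purpose                    
auto       310.0     1240.0
personal   304.0     1216.0
sort by amount_x4:
          amount  amount_x4
purpose                    
personal   304.0     1216.0
auto       310.0     1240.0
Reading off the max of column 'amount', we get 310.0.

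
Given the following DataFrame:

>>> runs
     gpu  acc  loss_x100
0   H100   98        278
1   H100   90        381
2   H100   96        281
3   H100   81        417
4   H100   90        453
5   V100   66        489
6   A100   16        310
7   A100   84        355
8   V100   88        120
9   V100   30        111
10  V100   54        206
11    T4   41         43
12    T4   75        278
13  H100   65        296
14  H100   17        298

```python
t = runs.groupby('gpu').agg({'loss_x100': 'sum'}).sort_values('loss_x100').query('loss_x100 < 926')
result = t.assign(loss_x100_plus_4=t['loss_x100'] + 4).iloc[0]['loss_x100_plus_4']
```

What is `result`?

group by gpu, sum of loss_x100:
      loss_x100
gpu            
A100        665
H100       2404
T4          321
V100        926
sort by loss_x100:
      loss_x100
gpu            
T4          321
A100        665
V100        926
H100       2404
filter rows where loss_x100 < 926:
      loss_x100
gpu            
T4          321
A100        665
add column loss_x100_plus_4 = t['loss_x100'] + 4:
      loss_x100  loss_x100_plus_4
gpu                              
T4          321               325
A100        665               669
Hence 325.

325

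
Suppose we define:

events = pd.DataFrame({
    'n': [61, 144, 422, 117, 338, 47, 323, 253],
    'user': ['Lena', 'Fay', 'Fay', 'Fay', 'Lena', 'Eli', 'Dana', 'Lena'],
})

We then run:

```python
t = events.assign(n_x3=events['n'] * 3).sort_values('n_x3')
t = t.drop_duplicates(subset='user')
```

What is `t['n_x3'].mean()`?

add column n_x3 = events['n'] * 3:
     n  user  n_x3
0   61  Lena   183
1  144   Fay   432
2  422   Fay  1266
3  117   Fay   351
4  338  Lena  1014
5   47   Eli   141
6  323  Dana   969
7  253  Lena   759
sort by n_x3:
     n  user  n_x3
5   47   Eli   141
0   61  Lena   183
3  117   Fay   351
1  144   Fay   432
7  253  Lena   759
6  323  Dana   969
4  338  Lena  1014
2  422   Fay  1266
drop duplicate user (keep=first):
     n  user  n_x3
5   47   Eli   141
0   61  Lena   183
3  117   Fay   351
6  323  Dana   969

411.0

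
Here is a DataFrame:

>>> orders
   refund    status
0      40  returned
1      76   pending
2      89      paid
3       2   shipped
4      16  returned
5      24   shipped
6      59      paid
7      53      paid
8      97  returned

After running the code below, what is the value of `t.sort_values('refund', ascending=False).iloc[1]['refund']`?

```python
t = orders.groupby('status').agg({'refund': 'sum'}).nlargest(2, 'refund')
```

group by status, sum of refund:
          refund
status          
paid         201
pending       76
returned     153
shipped       26
take 2 rows with largest refund:
          refund
status          
paid         201
returned     153
sort by refund descending:
          refund
status          
paid         201
returned     153
Then the value at position 1, column 'refund': 153

153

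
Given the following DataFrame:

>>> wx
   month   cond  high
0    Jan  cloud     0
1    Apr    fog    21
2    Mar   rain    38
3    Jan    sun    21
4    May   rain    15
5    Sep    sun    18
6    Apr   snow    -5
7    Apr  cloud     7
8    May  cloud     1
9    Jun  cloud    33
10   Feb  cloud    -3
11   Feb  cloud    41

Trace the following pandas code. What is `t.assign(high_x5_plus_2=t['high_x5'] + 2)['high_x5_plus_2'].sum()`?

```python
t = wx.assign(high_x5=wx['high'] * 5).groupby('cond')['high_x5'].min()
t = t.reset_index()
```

add column high_x5 = wx['high'] * 5:
   month   cond  high  high_x5
0    Jan  cloud     0        0
1    Apr    fog    21      105
2    Mar   rain    38      190
3    Jan    sun    21      105
4    May   rain    15       75
5    Sep    sun    18       90
6    Apr   snow    -5      -25
7    Apr  cloud     7       35
8    May  cloud     1        5
9    Jun  cloud    33      165
10   Feb  cloud    -3      -15
11   Feb  cloud    41      205
group by cond, min of high_x5:
cond
cloud    -15
fog      105
rain      75
snow     -25
sun       90
Name: high_x5, dtype: int64
reset_index():
    cond  high_x5
0  cloud      -15
1    fog      105
2   rain       75
3   snow      -25
4    sun       90
add column high_x5_plus_2 = t['high_x5'] + 2:
    cond  high_x5  high_x5_plus_2
0  cloud      -15             -13
1    fog      105             107
2   rain       75              77
3   snow      -25             -23
4    sun       90              92
Finally, sum of column 'high_x5_plus_2' = 240.

240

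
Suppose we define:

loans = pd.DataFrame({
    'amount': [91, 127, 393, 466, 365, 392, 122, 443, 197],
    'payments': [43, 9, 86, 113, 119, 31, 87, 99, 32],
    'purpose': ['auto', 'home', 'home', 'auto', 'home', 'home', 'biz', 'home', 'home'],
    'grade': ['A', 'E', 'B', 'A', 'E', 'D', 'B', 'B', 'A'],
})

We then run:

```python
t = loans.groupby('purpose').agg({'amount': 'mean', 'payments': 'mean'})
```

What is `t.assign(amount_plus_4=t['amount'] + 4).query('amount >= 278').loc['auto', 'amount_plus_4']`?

282.5

group by purpose: mean(amount), mean(payments):
         amount   payments
purpose                   
auto      278.5  78.000000
biz       122.0  87.000000
home      319.5  62.666667
add column amount_plus_4 = t['amount'] + 4:
         amount   payments  amount_plus_4
purpose                                  
auto      278.5  78.000000          282.5
biz       122.0  87.000000          126.0
home      319.5  62.666667          323.5
filter rows where amount >= 278:
         amount   payments  amount_plus_4
purpose                                  
auto      278.5  78.000000          282.5
home      319.5  62.666667          323.5
Finally, value at row 'auto', column 'amount_plus_4' = 282.5.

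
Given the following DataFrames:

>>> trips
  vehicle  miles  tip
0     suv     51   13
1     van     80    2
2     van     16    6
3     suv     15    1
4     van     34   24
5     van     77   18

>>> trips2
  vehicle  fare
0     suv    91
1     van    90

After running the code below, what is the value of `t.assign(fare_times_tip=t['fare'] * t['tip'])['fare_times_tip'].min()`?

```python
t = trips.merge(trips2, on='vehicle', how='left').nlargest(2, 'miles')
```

180

merge on 'vehicle' (how='left') → 6 rows:
  vehicle  miles  tip  fare
0     suv     51   13    91
1     van     80    2    90
2     van     16    6    90
3     suv     15    1    91
4     van     34   24    90
5     van     77   18    90
take 2 rows with largest miles:
  vehicle  miles  tip  fare
1     van     80    2    90
5     van     77   18    90
add column fare_times_tip = t['fare'] * t['tip']:
  vehicle  miles  tip  fare  fare_times_tip
1     van     80    2    90             180
5     van     77   18    90            1620
Then the min of column 'fare_times_tip': 180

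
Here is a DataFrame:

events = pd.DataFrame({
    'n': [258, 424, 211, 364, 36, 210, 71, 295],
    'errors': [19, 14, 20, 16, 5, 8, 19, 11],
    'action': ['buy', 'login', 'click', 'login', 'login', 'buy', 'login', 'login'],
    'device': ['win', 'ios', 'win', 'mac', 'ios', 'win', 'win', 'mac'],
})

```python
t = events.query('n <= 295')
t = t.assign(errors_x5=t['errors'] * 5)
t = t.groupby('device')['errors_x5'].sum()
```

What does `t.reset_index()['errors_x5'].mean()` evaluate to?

filter rows where n <= 295:
     n  errors action device
0  258      19    buy    win
2  211      20  click    win
4   36       5  login    ios
5  210       8    buy    win
6   71      19  login    win
7  295      11  login    mac
add column errors_x5 = t['errors'] * 5:
     n  errors action device  errors_x5
0  258      19    buy    win         95
2  211      20  click    win        100
4   36       5  login    ios         25
5  210       8    buy    win         40
6   71      19  login    win         95
7  295      11  login    mac         55
group by device, sum of errors_x5:
device
ios     25
mac     55
win    330
Name: errors_x5, dtype: int64
reset_index():
  device  errors_x5
0    ios         25
1    mac         55
2    win        330
Hence 136.666666667.

136.666666667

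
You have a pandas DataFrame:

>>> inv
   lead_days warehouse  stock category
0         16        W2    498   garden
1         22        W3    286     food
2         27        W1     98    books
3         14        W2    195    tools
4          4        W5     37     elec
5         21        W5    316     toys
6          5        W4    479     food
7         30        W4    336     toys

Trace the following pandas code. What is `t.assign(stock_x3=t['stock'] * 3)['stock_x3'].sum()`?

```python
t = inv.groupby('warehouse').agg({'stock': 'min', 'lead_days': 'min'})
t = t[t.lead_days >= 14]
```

group by warehouse: min(stock), min(lead_days):
           stock  lead_days
warehouse                  
W1            98         27
W2           195         14
W3           286         22
W4           336          5
W5            37          4
filter rows where lead_days >= 14:
           stock  lead_days
warehouse                  
W1            98         27
W2           195         14
W3           286         22
add column stock_x3 = t['stock'] * 3:
           stock  lead_days  stock_x3
warehouse                            
W1            98         27       294
W2           195         14       585
W3           286         22       858
Finally, sum of column 'stock_x3' = 1737.

1737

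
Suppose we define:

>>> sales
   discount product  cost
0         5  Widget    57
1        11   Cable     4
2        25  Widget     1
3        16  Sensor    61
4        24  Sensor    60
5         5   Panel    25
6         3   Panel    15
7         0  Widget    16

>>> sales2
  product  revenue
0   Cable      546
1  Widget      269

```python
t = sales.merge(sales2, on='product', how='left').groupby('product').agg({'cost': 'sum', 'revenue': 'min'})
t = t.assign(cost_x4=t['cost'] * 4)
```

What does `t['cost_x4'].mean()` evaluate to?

239.0

merge on 'product' (how='left') → 8 rows:
   discount product  cost  revenue
0         5  Widget    57    269.0
1        11   Cable     4    546.0
2        25  Widget     1    269.0
3        16  Sensor    61      NaN
4        24  Sensor    60      NaN
5         5   Panel    25      NaN
6         3   Panel    15      NaN
7         0  Widget    16    269.0
group by product: sum(cost), min(revenue):
         cost  revenue
product               
Cable       4    546.0
Panel      40      NaN
Sensor    121      NaN
Widget     74    269.0
add column cost_x4 = t['cost'] * 4:
         cost  revenue  cost_x4
product                        
Cable       4    546.0       16
Panel      40      NaN      160
Sensor    121      NaN      484
Widget     74    269.0      296
Finally, mean of column 'cost_x4' = 239.0.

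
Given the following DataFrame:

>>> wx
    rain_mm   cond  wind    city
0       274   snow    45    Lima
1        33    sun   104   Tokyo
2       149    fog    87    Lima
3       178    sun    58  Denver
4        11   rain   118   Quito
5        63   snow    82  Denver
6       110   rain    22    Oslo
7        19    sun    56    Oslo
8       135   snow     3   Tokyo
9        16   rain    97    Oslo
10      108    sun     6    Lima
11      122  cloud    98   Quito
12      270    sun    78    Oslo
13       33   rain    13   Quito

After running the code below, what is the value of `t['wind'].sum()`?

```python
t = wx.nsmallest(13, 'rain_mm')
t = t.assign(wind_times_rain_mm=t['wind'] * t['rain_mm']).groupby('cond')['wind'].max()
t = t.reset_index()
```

489

take 13 rows with smallest rain_mm:
    rain_mm   cond  wind    city
4        11   rain   118   Quito
9        16   rain    97    Oslo
7        19    sun    56    Oslo
1        33    sun   104   Tokyo
13       33   rain    13   Quito
5        63   snow    82  Denver
10      108    sun     6    Lima
6       110   rain    22    Oslo
11      122  cloud    98   Quito
8       135   snow     3   Tokyo
2       149    fog    87    Lima
3       178    sun    58  Denver
12      270    sun    78    Oslo
add column wind_times_rain_mm = t['wind'] * t['rain_mm']:
    rain_mm   cond  wind    city  wind_times_rain_mm
4        11   rain   118   Quito                1298
9        16   rain    97    Oslo                1552
7        19    sun    56    Oslo                1064
1        33    sun   104   Tokyo                3432
13       33   rain    13   Quito                 429
5        63   snow    82  Denver                5166
10      108    sun     6    Lima                 648
6       110   rain    22    Oslo                2420
11      122  cloud    98   Quito               11956
8       135   snow     3   Tokyo                 405
2       149    fog    87    Lima               12963
3       178    sun    58  Denver               10324
12      270    sun    78    Oslo               21060
group by cond, max of wind:
cond
cloud     98
fog       87
rain     118
snow      82
sun      104
Name: wind, dtype: int64
reset_index():
    cond  wind
0  cloud    98
1    fog    87
2   rain   118
3   snow    82
4    sun   104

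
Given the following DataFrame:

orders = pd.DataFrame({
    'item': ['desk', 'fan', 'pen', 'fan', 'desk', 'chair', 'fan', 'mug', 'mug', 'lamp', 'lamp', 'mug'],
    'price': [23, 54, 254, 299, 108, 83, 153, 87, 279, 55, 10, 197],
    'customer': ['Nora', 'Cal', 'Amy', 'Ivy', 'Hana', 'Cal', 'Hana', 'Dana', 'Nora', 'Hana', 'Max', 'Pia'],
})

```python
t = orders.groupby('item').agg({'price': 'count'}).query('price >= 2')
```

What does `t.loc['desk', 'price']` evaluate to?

2

group by item, count of price:
       price
item        
chair      1
desk       2
fan        3
lamp       2
mug        3
pen        1
filter rows where price >= 2:
      price
item       
desk      2
fan       3
lamp      2
mug       3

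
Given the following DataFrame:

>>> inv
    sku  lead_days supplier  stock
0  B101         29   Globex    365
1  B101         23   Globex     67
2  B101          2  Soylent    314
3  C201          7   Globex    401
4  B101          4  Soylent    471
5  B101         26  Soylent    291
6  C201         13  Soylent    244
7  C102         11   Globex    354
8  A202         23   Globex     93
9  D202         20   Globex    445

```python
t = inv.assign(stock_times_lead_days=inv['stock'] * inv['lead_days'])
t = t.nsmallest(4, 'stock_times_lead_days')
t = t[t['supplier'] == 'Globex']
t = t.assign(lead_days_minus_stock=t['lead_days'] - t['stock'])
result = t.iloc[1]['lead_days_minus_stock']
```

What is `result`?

-70

add column stock_times_lead_days = inv['stock'] * inv['lead_days']:
    sku  lead_days supplier  stock  stock_times_lead_days
0  B101         29   Globex    365                  10585
1  B101         23   Globex     67                   1541
2  B101          2  Soylent    314                    628
3  C201          7   Globex    401                   2807
4  B101          4  Soylent    471                   1884
5  B101         26  Soylent    291                   7566
6  C201         13  Soylent    244                   3172
7  C102         11   Globex    354                   3894
8  A202         23   Globex     93                   2139
9  D202         20   Globex    445                   8900
take 4 rows with smallest stock_times_lead_days:
    sku  lead_days supplier  stock  stock_times_lead_days
2  B101          2  Soylent    314                    628
1  B101         23   Globex     67                   1541
4  B101          4  Soylent    471                   1884
8  A202         23   Globex     93                   2139
filter rows where supplier == 'Globex':
    sku  lead_days supplier  stock  stock_times_lead_days
1  B101         23   Globex     67                   1541
8  A202         23   Globex     93                   2139
add column lead_days_minus_stock = t['lead_days'] - t['stock']:
    sku  lead_days supplier  stock  stock_times_lead_days  lead_days_minus_stock
1  B101         23   Globex     67                   1541                    -44
8  A202         23   Globex     93                   2139                    -70
The value at position 1, column 'lead_days_minus_stock' is -70.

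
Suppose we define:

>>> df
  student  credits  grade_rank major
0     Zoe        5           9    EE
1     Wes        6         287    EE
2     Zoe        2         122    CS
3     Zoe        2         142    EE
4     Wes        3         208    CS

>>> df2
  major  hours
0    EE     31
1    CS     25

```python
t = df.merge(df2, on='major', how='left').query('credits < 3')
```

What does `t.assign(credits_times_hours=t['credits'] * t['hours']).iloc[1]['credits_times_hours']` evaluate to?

62

merge on 'major' (how='left') → 5 rows:
  student  credits  grade_rank major  hours
0     Zoe        5           9    EE     31
1     Wes        6         287    EE     31
2     Zoe        2         122    CS     25
3     Zoe        2         142    EE     31
4     Wes        3         208    CS     25
filter rows where credits < 3:
  student  credits  grade_rank major  hours
2     Zoe        2         122    CS     25
3     Zoe        2         142    EE     31
add column credits_times_hours = t['credits'] * t['hours']:
  student  credits  grade_rank major  hours  credits_times_hours
2     Zoe        2         122    CS     25                   50
3     Zoe        2         142    EE     31                   62
Finally, value at position 1, column 'credits_times_hours' = 62.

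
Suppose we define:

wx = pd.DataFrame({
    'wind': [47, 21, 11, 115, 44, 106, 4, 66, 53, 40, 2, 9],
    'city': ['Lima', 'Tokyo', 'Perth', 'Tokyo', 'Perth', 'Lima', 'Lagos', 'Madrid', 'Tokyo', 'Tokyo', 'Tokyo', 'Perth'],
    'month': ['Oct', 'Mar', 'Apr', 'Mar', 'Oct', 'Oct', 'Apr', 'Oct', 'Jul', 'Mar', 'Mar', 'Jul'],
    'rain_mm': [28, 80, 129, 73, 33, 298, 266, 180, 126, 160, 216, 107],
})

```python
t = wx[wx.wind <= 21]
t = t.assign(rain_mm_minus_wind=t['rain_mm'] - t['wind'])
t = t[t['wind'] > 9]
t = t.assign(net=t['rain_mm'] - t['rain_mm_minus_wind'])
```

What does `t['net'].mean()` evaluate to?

16.0

filter rows where wind <= 21:
    wind   city month  rain_mm
1     21  Tokyo   Mar       80
2     11  Perth   Apr      129
6      4  Lagos   Apr      266
10     2  Tokyo   Mar      216
11     9  Perth   Jul      107
add column rain_mm_minus_wind = t['rain_mm'] - t['wind']:
    wind   city month  rain_mm  rain_mm_minus_wind
1     21  Tokyo   Mar       80                  59
2     11  Perth   Apr      129                 118
6      4  Lagos   Apr      266                 262
10     2  Tokyo   Mar      216                 214
11     9  Perth   Jul      107                  98
filter rows where wind > 9:
   wind   city month  rain_mm  rain_mm_minus_wind
1    21  Tokyo   Mar       80                  59
2    11  Perth   Apr      129                 118
add column net = t['rain_mm'] - t['rain_mm_minus_wind']:
   wind   city month  rain_mm  rain_mm_minus_wind  net
1    21  Tokyo   Mar       80                  59   21
2    11  Perth   Apr      129                 118   11
Reading off the mean of column 'net', we get 16.0.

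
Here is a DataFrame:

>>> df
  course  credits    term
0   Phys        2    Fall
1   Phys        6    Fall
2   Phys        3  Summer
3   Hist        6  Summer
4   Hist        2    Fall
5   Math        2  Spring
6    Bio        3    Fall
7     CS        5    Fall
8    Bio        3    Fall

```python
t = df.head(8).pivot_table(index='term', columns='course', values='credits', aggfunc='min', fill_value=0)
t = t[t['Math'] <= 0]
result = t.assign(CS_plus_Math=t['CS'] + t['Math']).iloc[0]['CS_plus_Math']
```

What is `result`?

5

take first 8 rows:
  course  credits    term
0   Phys        2    Fall
1   Phys        6    Fall
2   Phys        3  Summer
3   Hist        6  Summer
4   Hist        2    Fall
5   Math        2  Spring
6    Bio        3    Fall
7     CS        5    Fall
pivot: rows=term, cols=course, min(credits):
course  Bio  CS  Hist  Math  Phys
term                             
Fall      3   5     2     0     2
Spring    0   0     0     2     0
Summer    0   0     6     0     3
filter rows where Math <= 0:
course  Bio  CS  Hist  Math  Phys
term                             
Fall      3   5     2     0     2
Summer    0   0     6     0     3
add column CS_plus_Math = t['CS'] + t['Math']:
course  Bio  CS  Hist  Math  Phys  CS_plus_Math
term                                           
Fall      3   5     2     0     2             5
Summer    0   0     6     0     3             0
Finally, value at position 0, column 'CS_plus_Math' = 5.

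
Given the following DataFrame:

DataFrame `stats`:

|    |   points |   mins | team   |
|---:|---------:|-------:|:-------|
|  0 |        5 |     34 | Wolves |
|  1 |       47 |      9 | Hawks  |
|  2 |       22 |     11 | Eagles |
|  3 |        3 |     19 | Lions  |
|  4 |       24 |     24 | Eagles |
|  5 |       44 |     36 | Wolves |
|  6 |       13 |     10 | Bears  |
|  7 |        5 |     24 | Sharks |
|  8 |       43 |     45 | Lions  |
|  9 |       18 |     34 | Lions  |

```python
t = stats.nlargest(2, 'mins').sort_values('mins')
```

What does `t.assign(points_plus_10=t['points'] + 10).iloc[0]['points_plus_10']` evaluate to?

take 2 rows with largest mins:
   points  mins    team
8      43    45   Lions
5      44    36  Wolves
sort by mins:
   points  mins    team
5      44    36  Wolves
8      43    45   Lions
add column points_plus_10 = t['points'] + 10:
   points  mins    team  points_plus_10
5      44    36  Wolves              54
8      43    45   Lions              53
So iloc[0]['points_plus_10'] = 54.

54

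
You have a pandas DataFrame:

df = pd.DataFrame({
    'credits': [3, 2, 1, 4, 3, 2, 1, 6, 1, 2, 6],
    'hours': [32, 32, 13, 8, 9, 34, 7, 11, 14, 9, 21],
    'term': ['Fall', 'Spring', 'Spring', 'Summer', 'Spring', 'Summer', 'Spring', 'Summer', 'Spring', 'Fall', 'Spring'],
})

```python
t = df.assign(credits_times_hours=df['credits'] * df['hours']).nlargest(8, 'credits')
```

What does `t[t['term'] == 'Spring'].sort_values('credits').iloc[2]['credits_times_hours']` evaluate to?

126

add column credits_times_hours = df['credits'] * df['hours']:
    credits  hours    term  credits_times_hours
0         3     32    Fall                   96
1         2     32  Spring                   64
2         1     13  Spring                   13
3         4      8  Summer                   32
4         3      9  Spring                   27
5         2     34  Summer                   68
6         1      7  Spring                    7
7         6     11  Summer                   66
8         1     14  Spring                   14
9         2      9    Fall                   18
10        6     21  Spring                  126
take 8 rows with largest credits:
    credits  hours    term  credits_times_hours
7         6     11  Summer                   66
10        6     21  Spring                  126
3         4      8  Summer                   32
0         3     32    Fall                   96
4         3      9  Spring                   27
1         2     32  Spring                   64
5         2     34  Summer                   68
9         2      9    Fall                   18
filter rows where term == 'Spring':
    credits  hours    term  credits_times_hours
10        6     21  Spring                  126
4         3      9  Spring                   27
1         2     32  Spring                   64
sort by credits:
    credits  hours    term  credits_times_hours
1         2     32  Spring                   64
4         3      9  Spring                   27
10        6     21  Spring                  126
Hence 126.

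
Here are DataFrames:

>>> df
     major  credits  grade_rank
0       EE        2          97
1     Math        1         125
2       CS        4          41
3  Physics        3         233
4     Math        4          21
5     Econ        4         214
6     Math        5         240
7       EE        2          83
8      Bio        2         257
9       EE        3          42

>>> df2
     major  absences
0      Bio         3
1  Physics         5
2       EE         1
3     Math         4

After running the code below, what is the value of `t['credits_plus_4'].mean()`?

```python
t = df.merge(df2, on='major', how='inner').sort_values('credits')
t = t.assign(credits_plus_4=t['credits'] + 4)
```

6.75

merge on 'major' (how='inner') → 8 rows:
     major  credits  grade_rank  absences
0       EE        2          97         1
1     Math        1         125         4
2  Physics        3         233         5
3     Math        4          21         4
4     Math        5         240         4
5       EE        2          83         1
6      Bio        2         257         3
7       EE        3          42         1
sort by credits:
     major  credits  grade_rank  absences
1     Math        1         125         4
0       EE        2          97         1
5       EE        2          83         1
6      Bio        2         257         3
2  Physics        3         233         5
7       EE        3          42         1
3     Math        4          21         4
4     Math        5         240         4
add column credits_plus_4 = t['credits'] + 4:
     major  credits  grade_rank  absences  credits_plus_4
1     Math        1         125         4               5
0       EE        2          97         1               6
5       EE        2          83         1               6
6      Bio        2         257         3               6
2  Physics        3         233         5               7
7       EE        3          42         1               7
3     Math        4          21         4               8
4     Math        5         240         4               9
Finally, mean of column 'credits_plus_4' = 6.75.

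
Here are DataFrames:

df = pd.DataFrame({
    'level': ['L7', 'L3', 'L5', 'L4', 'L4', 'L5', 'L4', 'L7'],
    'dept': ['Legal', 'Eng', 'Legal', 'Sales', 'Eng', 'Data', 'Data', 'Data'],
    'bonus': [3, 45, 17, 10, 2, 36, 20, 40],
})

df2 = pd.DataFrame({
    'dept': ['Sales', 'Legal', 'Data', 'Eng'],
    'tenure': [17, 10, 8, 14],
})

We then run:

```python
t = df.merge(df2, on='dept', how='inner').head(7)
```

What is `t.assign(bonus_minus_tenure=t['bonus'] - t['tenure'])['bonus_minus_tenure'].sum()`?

52

merge on 'dept' (how='inner') → 8 rows:
  level   dept  bonus  tenure
0    L7  Legal      3      10
1    L3    Eng     45      14
2    L5  Legal     17      10
3    L4  Sales     10      17
4    L4    Eng      2      14
5    L5   Data     36       8
6    L4   Data     20       8
7    L7   Data     40       8
take first 7 rows:
  level   dept  bonus  tenure
0    L7  Legal      3      10
1    L3    Eng     45      14
2    L5  Legal     17      10
3    L4  Sales     10      17
4    L4    Eng      2      14
5    L5   Data     36       8
6    L4   Data     20       8
add column bonus_minus_tenure = t['bonus'] - t['tenure']:
  level   dept  bonus  tenure  bonus_minus_tenure
0    L7  Legal      3      10                  -7
1    L3    Eng     45      14                  31
2    L5  Legal     17      10                   7
3    L4  Sales     10      17                  -7
4    L4    Eng      2      14                 -12
5    L5   Data     36       8                  28
6    L4   Data     20       8                  12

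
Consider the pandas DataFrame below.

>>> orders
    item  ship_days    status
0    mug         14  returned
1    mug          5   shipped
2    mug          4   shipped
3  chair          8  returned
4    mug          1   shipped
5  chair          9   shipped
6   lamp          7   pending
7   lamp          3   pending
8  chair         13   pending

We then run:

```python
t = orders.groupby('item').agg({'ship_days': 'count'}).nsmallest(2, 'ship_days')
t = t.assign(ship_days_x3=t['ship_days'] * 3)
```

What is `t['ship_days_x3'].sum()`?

15

group by item, count of ship_days:
       ship_days
item            
chair          3
lamp           2
mug            4
take 2 rows with smallest ship_days:
       ship_days
item            
lamp           2
chair          3
add column ship_days_x3 = t['ship_days'] * 3:
       ship_days  ship_days_x3
item                          
lamp           2             6
chair          3             9
So sum() = 15.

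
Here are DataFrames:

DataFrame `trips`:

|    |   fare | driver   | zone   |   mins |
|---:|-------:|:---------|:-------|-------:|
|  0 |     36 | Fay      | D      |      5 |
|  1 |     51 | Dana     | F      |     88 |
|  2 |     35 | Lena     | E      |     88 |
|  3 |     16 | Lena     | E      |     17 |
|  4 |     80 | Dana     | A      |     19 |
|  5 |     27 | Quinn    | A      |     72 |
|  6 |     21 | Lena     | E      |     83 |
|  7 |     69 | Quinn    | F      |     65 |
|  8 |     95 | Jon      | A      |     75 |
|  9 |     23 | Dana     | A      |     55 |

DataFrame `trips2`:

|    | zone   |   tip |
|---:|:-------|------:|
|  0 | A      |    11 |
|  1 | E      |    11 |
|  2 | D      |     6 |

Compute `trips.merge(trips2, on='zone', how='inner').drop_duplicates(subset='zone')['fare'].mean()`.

merge on 'zone' (how='inner') → 8 rows:
   fare driver zone  mins  tip
0    36    Fay    D     5    6
1    35   Lena    E    88   11
2    16   Lena    E    17   11
3    80   Dana    A    19   11
4    27  Quinn    A    72   11
5    21   Lena    E    83   11
6    95    Jon    A    75   11
7    23   Dana    A    55   11
drop duplicate zone (keep=first):
   fare driver zone  mins  tip
0    36    Fay    D     5    6
1    35   Lena    E    88   11
3    80   Dana    A    19   11
Reading off the mean of column 'fare', we get 50.3333333333.

50.3333333333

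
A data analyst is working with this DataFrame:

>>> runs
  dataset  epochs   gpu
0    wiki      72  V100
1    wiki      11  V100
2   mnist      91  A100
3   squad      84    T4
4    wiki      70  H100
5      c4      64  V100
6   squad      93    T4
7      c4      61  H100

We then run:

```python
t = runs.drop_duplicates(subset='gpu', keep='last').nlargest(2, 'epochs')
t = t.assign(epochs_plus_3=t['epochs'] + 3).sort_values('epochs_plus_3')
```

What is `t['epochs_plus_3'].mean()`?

95.0

drop duplicate gpu (keep=last):
  dataset  epochs   gpu
2   mnist      91  A100
5      c4      64  V100
6   squad      93    T4
7      c4      61  H100
take 2 rows with largest epochs:
  dataset  epochs   gpu
6   squad      93    T4
2   mnist      91  A100
add column epochs_plus_3 = t['epochs'] + 3:
  dataset  epochs   gpu  epochs_plus_3
6   squad      93    T4             96
2   mnist      91  A100             94
sort by epochs_plus_3:
  dataset  epochs   gpu  epochs_plus_3
2   mnist      91  A100             94
6   squad      93    T4             96
Reading off the mean of column 'epochs_plus_3', we get 95.0.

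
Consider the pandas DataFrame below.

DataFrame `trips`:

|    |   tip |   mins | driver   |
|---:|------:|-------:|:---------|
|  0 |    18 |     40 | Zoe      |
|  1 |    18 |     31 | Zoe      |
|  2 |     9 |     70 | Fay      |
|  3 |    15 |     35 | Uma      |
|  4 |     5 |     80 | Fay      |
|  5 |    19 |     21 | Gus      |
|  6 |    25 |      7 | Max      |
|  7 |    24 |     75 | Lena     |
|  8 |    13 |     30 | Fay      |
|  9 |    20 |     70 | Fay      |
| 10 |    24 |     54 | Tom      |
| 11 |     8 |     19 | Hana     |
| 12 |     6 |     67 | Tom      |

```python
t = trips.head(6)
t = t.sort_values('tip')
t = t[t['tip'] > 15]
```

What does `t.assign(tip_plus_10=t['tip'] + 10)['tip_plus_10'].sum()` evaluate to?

take first 6 rows:
   tip  mins driver
0   18    40    Zoe
1   18    31    Zoe
2    9    70    Fay
3   15    35    Uma
4    5    80    Fay
5   19    21    Gus
sort by tip:
   tip  mins driver
4    5    80    Fay
2    9    70    Fay
3   15    35    Uma
0   18    40    Zoe
1   18    31    Zoe
5   19    21    Gus
filter rows where tip > 15:
   tip  mins driver
0   18    40    Zoe
1   18    31    Zoe
5   19    21    Gus
add column tip_plus_10 = t['tip'] + 10:
   tip  mins driver  tip_plus_10
0   18    40    Zoe           28
1   18    31    Zoe           28
5   19    21    Gus           29
Taking the sum of column 'tip_plus_10' gives 85.

85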